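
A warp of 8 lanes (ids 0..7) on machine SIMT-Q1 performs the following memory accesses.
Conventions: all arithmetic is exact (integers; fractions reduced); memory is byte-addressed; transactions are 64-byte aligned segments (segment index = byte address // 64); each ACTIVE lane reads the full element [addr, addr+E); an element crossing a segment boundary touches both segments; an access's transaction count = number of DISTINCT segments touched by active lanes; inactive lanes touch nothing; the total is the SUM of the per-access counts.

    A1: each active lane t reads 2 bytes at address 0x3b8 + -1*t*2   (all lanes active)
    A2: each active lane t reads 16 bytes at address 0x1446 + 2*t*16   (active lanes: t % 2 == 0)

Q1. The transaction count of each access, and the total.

A1: 1 transaction
A2: 4 transactions

Answer: 1,4; total 5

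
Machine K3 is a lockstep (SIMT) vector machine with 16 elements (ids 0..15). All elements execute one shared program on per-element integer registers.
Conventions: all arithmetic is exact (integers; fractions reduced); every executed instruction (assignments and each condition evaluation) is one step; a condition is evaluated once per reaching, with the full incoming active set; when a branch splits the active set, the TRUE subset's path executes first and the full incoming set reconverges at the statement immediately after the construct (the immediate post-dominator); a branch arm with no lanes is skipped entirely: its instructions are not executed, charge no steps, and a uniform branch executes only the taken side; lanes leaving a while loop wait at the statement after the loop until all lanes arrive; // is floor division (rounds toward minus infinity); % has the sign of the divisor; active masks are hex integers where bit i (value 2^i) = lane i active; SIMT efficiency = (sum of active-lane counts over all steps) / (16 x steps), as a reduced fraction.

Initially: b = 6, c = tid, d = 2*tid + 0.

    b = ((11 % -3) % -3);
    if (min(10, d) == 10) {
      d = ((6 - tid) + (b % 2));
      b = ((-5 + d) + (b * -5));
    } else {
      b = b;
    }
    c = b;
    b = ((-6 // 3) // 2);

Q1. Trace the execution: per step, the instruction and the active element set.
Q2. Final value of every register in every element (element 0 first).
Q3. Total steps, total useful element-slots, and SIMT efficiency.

step 0: b <- ((11 % -3) % -3)        0xffff
step 1: eval (min(10, d) == 10)      0xffff
step 2: d <- ((6 - tid) + (b % 2))   0xffe0
step 3: b <- ((-5 + d) + (b * -5))   0xffe0
step 4: b <- b                       0x001f
step 5: c <- b                       0xffff
step 6: b <- ((-6 // 3) // 2)        0xffff

Answer: 7 steps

b: -1,-1,-1,-1,-1,-1,-1,-1,-1,-1,-1,-1,-1,-1,-1,-1
c: -1,-1,-1,-1,-1,2,1,0,-1,-2,-3,-4,-5,-6,-7,-8
d: 0,2,4,6,8,2,1,0,-1,-2,-3,-4,-5,-6,-7,-8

steps = 7; useful = 91; efficiency = 91/112 = 13/16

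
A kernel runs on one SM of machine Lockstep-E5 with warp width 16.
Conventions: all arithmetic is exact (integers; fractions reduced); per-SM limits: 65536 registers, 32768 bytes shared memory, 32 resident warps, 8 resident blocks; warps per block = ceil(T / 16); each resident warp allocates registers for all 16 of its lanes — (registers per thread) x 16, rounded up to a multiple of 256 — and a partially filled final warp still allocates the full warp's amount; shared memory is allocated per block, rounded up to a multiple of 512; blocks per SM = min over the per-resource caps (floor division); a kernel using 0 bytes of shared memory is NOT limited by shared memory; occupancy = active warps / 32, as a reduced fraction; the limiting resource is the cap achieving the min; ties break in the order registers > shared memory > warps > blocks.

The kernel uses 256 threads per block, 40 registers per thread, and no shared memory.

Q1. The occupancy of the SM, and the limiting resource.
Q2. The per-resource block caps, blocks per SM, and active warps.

Answer: occupancy 1, limited by warps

registers: 5 blocks
shared memory: no limit (kernel uses none)
warps: 2 blocks
blocks: 8 blocks

Answer: 2 blocks, 32 active warps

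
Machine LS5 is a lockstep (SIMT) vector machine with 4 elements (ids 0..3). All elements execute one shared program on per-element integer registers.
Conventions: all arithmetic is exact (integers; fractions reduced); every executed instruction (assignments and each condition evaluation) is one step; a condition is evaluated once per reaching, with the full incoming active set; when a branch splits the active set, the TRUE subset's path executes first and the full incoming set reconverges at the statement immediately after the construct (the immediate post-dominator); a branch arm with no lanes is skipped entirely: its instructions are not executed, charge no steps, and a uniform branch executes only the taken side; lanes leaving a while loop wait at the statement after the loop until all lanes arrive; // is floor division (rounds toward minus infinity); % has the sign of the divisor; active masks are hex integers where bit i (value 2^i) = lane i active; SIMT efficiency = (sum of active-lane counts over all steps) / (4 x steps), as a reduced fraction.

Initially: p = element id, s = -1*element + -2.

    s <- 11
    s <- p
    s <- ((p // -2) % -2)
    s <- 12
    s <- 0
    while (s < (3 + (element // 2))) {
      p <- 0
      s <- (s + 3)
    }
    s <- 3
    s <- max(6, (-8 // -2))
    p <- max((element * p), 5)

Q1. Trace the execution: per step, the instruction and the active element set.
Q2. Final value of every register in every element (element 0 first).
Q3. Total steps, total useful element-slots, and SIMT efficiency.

step 0: s <- 11                      0xf
step 1: s <- p                       0xf
step 2: s <- ((p // -2) % -2)        0xf
step 3: s <- 12                      0xf
step 4: s <- 0                       0xf
step 5: eval (s < (3 + (element // 2))) 0xf
step 6: p <- 0                       0xf
step 7: s <- (s + 3)                 0xf
step 8: eval (s < (3 + (element // 2))) 0xf
step 9: p <- 0                       0xc
step 10: s <- (s + 3)                 0xc
step 11: eval (s < (3 + (element // 2))) 0xc
step 12: s <- 3                       0xf
step 13: s <- max(6, (-8 // -2))      0xf
step 14: p <- max((element * p), 5)   0xf

Answer: 15 steps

p: 5,5,5,5
s: 6,6,6,6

steps = 15; useful = 54; efficiency = 54/60 = 9/10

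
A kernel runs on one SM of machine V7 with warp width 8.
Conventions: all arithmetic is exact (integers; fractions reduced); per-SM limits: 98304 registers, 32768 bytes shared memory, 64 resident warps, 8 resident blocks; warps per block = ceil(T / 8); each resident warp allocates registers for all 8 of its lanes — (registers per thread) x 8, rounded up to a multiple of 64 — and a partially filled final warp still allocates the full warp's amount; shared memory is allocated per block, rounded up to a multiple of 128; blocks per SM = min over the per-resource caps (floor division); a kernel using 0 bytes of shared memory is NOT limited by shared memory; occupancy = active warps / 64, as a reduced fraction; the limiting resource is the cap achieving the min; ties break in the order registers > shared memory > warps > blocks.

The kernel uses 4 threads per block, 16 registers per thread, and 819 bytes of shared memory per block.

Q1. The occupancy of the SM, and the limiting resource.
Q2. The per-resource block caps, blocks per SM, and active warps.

Answer: occupancy 1/8, limited by blocks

registers: 768 blocks
shared memory: 36 blocks
warps: 64 blocks
blocks: 8 blocks

Answer: 8 blocks, 8 active warps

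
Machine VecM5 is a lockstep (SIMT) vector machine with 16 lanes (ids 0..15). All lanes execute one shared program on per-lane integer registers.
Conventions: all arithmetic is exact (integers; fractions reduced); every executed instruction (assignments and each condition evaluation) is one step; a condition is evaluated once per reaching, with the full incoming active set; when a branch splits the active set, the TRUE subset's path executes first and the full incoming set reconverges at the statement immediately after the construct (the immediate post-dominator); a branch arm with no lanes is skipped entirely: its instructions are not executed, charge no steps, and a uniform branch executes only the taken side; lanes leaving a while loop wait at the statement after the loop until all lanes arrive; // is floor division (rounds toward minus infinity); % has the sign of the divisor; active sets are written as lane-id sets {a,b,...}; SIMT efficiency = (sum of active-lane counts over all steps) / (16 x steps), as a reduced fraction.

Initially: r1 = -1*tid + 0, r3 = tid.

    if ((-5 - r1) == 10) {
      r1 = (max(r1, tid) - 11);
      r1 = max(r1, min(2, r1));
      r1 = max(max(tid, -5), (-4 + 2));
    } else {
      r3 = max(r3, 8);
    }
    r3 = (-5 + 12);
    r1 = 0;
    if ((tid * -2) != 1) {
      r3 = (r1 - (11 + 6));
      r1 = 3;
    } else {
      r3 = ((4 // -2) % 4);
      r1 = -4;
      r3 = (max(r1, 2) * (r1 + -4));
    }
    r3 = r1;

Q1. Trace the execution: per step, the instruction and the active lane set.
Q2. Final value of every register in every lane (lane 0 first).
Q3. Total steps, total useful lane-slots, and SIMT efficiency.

step 0: eval ((-5 - r1) == 10)       {0,1,2,3,4,5,6,7,8,9,10,11,12,13,14,15}
step 1: r1 <- (max(r1, tid) - 11)    {15}
step 2: r1 <- max(r1, min(2, r1))    {15}
step 3: r1 <- max(max(tid, -5), (-4 + 2)) {15}
step 4: r3 <- max(r3, 8)             {0,1,2,3,4,5,6,7,8,9,10,11,12,13,14}
step 5: r3 <- (-5 + 12)              {0,1,2,3,4,5,6,7,8,9,10,11,12,13,14,15}
step 6: r1 <- 0                      {0,1,2,3,4,5,6,7,8,9,10,11,12,13,14,15}
step 7: eval ((tid * -2) != 1)       {0,1,2,3,4,5,6,7,8,9,10,11,12,13,14,15}
step 8: r3 <- (r1 - (11 + 6))        {0,1,2,3,4,5,6,7,8,9,10,11,12,13,14,15}
step 9: r1 <- 3                      {0,1,2,3,4,5,6,7,8,9,10,11,12,13,14,15}
step 10: r3 <- r1                     {0,1,2,3,4,5,6,7,8,9,10,11,12,13,14,15}

Answer: 11 steps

r1: 3,3,3,3,3,3,3,3,3,3,3,3,3,3,3,3
r3: 3,3,3,3,3,3,3,3,3,3,3,3,3,3,3,3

steps = 11; useful = 130; efficiency = 130/176 = 65/88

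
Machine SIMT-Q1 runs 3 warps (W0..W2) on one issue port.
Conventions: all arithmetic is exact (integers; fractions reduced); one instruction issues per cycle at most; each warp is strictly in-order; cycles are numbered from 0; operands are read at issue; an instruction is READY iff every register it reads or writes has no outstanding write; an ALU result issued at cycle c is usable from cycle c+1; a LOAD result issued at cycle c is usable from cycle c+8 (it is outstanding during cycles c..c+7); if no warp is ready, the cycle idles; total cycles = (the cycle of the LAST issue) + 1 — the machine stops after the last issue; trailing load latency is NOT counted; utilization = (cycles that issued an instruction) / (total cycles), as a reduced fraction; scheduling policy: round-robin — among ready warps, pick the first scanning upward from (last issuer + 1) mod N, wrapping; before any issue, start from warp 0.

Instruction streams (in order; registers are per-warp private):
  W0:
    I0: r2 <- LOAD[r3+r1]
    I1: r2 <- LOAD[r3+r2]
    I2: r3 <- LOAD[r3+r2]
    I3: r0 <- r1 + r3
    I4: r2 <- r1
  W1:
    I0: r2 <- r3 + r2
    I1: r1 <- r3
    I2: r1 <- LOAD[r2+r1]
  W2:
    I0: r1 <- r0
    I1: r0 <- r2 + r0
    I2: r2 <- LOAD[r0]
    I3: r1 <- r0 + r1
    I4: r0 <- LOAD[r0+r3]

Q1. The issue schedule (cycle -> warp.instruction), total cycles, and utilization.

cycle 0: W0.I0
cycle 1: W1.I0
cycle 2: W2.I0
cycle 3: W1.I1
cycle 4: W2.I1
cycle 5: W1.I2
cycle 6: W2.I2
cycle 7: W2.I3
cycle 8: W0.I1
cycle 9: W2.I4
cycle 10: idle
cycle 11: idle
cycle 12: idle
cycle 13: idle
cycle 14: idle
cycle 15: idle
cycle 16: W0.I2
cycle 17: idle
cycle 18: idle
cycle 19: idle
cycle 20: idle
cycle 21: idle
cycle 22: idle
cycle 23: idle
cycle 24: W0.I3
cycle 25: W0.I4

Answer: 26 cycles, utilization 1/2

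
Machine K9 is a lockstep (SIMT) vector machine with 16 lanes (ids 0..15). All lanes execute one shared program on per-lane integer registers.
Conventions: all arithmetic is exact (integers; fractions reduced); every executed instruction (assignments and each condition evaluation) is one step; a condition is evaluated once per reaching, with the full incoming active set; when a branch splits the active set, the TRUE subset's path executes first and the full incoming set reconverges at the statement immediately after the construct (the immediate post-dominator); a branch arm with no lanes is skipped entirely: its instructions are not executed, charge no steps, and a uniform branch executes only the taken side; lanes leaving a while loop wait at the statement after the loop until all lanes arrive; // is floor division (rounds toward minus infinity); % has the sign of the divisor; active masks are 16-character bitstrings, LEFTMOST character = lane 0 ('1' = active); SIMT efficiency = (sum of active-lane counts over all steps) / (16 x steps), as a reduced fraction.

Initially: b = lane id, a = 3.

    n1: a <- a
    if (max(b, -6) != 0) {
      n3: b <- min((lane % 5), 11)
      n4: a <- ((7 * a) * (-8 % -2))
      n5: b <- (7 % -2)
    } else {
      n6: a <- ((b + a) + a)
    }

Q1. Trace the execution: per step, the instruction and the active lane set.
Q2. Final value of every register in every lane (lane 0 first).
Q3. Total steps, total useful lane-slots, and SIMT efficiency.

step 0: a <- a                       1111111111111111
step 1: eval (max(b, -6) != 0)       1111111111111111
step 2: b <- min((lane % 5), 11)     0111111111111111
step 3: a <- ((7 * a) * (-8 % -2))   0111111111111111
step 4: b <- (7 % -2)                0111111111111111
step 5: a <- ((b + a) + a)           1000000000000000

Answer: 6 steps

b: 0,-1,-1,-1,-1,-1,-1,-1,-1,-1,-1,-1,-1,-1,-1,-1
a: 6,0,0,0,0,0,0,0,0,0,0,0,0,0,0,0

steps = 6; useful = 78; efficiency = 78/96 = 13/16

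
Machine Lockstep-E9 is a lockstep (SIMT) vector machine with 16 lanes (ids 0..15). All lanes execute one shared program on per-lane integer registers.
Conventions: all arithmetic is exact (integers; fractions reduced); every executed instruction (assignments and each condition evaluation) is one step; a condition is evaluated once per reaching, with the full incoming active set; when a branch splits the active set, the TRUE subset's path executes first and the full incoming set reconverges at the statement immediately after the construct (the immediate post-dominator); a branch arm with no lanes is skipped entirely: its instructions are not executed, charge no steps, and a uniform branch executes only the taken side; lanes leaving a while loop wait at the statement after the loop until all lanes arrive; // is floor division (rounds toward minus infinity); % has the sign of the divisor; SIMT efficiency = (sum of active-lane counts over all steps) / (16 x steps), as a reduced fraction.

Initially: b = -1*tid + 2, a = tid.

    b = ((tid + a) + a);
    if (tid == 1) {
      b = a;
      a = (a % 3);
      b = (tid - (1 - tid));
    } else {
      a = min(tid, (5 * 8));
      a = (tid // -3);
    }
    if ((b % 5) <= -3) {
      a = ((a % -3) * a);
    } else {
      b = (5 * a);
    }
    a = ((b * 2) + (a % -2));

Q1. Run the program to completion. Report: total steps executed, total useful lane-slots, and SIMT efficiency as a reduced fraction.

Answer: 10 steps, 113 useful, 113/160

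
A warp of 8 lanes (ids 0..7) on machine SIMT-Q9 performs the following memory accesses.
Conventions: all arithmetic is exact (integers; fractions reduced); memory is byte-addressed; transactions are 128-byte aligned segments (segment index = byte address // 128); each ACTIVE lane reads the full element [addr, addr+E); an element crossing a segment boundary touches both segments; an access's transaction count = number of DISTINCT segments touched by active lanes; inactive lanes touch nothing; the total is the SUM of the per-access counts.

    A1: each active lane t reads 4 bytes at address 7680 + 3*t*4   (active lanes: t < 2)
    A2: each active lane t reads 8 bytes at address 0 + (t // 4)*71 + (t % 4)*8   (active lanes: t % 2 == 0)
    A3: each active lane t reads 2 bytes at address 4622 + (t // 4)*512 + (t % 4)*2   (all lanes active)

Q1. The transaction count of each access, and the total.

A1: 1 transaction
A2: 1 transaction
A3: 2 transactions

Answer: 1,1,2; total 4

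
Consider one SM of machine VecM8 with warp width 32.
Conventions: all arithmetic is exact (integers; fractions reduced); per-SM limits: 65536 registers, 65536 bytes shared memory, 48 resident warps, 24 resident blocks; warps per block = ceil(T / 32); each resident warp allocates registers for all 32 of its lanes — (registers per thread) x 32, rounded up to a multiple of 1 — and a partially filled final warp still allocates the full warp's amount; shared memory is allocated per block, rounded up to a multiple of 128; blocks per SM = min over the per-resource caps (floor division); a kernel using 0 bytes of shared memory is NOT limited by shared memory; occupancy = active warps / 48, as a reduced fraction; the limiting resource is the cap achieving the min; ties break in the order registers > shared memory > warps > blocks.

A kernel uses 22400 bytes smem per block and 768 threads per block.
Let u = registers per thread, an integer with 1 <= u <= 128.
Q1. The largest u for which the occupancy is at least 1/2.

Answer: u = 85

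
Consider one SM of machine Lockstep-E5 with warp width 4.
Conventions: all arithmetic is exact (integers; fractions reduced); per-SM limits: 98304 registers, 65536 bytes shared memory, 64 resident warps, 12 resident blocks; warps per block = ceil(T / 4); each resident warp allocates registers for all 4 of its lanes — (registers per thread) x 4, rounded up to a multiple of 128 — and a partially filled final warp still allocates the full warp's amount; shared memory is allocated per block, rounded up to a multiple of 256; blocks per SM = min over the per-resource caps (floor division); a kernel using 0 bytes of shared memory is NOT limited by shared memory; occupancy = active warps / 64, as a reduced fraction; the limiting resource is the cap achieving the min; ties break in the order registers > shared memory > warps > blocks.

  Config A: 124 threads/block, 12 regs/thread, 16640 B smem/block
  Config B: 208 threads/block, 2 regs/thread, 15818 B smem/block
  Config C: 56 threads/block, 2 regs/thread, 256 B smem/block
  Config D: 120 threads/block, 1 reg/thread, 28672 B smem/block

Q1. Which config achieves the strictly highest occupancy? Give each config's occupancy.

occupancies: A 31/32, B 13/16, C 7/8, D 15/16

Answer: A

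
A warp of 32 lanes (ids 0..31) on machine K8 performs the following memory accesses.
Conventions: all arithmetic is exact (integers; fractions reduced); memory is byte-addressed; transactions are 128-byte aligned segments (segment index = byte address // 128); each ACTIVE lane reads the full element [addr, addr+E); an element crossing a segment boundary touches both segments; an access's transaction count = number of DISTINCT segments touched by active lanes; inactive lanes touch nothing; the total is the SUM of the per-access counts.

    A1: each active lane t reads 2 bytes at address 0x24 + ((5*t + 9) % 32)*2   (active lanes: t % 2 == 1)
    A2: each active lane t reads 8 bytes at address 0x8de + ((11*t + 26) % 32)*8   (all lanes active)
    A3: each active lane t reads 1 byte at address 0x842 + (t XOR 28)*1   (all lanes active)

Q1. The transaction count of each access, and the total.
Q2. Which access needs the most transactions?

A1: 1 transaction
A2: 3 transactions
A3: 1 transaction

Answer: 1,3,1; total 5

Answer: A2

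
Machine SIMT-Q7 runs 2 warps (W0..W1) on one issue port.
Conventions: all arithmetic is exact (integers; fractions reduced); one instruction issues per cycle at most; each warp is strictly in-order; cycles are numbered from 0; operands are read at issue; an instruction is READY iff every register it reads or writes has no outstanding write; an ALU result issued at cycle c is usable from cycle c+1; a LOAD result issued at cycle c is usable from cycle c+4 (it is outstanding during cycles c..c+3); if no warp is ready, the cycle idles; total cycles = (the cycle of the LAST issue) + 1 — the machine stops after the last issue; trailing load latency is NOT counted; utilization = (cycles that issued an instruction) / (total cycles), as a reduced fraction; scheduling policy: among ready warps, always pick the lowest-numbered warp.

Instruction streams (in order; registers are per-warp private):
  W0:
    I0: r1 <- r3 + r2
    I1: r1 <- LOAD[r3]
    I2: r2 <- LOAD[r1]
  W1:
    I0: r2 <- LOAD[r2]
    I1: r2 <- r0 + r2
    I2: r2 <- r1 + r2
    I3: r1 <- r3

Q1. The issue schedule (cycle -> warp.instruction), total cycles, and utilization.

cycle 0: W0.I0
cycle 1: W0.I1
cycle 2: W1.I0
cycle 3: idle
cycle 4: idle
cycle 5: W0.I2
cycle 6: W1.I1
cycle 7: W1.I2
cycle 8: W1.I3

Answer: 9 cycles, utilization 7/9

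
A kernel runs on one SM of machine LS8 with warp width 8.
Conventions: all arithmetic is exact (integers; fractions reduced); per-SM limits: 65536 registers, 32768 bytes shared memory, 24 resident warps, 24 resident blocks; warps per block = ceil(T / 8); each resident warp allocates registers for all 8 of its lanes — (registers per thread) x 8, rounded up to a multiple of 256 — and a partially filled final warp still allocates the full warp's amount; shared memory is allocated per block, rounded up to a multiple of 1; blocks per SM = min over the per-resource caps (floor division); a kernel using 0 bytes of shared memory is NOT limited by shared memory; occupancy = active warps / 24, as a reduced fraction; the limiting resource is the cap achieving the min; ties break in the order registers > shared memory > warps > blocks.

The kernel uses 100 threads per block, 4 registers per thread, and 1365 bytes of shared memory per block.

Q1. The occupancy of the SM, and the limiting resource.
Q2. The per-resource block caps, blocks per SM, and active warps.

Answer: occupancy 13/24, limited by warps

registers: 19 blocks
shared memory: 24 blocks
warps: 1 block
blocks: 24 blocks

Answer: 1 block, 13 active warps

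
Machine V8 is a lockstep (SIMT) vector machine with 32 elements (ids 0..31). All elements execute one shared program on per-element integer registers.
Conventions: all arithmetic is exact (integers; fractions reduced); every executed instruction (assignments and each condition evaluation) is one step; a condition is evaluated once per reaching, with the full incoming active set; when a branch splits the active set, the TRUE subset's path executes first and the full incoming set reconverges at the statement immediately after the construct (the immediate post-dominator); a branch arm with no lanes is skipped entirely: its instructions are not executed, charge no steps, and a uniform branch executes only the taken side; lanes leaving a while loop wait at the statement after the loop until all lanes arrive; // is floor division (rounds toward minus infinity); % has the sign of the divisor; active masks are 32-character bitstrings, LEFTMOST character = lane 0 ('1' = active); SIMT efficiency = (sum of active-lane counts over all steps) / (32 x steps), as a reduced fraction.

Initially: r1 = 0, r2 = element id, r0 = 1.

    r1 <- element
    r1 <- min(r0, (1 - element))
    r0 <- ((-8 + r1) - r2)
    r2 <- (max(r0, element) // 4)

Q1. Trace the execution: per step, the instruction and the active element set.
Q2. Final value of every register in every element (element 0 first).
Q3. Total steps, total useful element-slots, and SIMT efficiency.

step 0: r1 <- element                11111111111111111111111111111111
step 1: r1 <- min(r0, (1 - element)) 11111111111111111111111111111111
step 2: r0 <- ((-8 + r1) - r2)       11111111111111111111111111111111
step 3: r2 <- (max(r0, element) // 4) 11111111111111111111111111111111

Answer: 4 steps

r1: 1,0,-1,-2,-3,-4,-5,-6,-7,-8,-9,-10,-11,-12,-13,-14,-15,-16,-17,-18,-19,-20,-21,-22,-23,-24,-25,-26,-27,-28,-29,-30
r2: 0,0,0,0,1,1,1,1,2,2,2,2,3,3,3,3,4,4,4,4,5,5,5,5,6,6,6,6,7,7,7,7
r0: -7,-9,-11,-13,-15,-17,-19,-21,-23,-25,-27,-29,-31,-33,-35,-37,-39,-41,-43,-45,-47,-49,-51,-53,-55,-57,-59,-61,-63,-65,-67,-69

steps = 4; useful = 128; efficiency = 128/128 = 1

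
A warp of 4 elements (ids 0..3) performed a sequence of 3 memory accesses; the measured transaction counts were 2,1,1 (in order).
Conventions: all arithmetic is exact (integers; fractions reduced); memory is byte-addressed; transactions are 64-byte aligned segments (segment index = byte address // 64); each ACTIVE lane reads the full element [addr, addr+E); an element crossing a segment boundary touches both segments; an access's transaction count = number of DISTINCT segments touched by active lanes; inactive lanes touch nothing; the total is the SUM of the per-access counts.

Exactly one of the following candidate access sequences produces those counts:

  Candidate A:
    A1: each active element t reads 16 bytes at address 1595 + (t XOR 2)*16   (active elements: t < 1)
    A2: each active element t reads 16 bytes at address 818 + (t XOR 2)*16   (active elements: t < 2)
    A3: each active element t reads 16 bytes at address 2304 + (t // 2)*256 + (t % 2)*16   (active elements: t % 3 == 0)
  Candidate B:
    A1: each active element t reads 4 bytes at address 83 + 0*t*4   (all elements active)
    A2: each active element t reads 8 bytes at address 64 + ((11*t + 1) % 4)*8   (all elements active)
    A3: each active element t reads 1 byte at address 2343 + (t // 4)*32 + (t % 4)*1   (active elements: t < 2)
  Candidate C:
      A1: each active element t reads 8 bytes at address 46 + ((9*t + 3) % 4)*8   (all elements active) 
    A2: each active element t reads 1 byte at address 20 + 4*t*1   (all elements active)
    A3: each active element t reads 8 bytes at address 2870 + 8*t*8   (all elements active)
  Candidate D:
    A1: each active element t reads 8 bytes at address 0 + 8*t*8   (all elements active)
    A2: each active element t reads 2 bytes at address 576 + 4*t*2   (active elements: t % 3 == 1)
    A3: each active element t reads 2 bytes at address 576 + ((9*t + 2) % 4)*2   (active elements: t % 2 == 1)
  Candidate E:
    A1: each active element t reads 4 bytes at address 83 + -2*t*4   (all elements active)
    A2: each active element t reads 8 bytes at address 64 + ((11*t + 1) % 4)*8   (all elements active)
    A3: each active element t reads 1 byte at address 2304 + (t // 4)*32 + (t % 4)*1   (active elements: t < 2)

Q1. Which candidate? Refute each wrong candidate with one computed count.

A: A1 gives 1 transaction, not 2
B: A1 gives 1 transaction, not 2
C: A3 gives 4 transactions, not 1
D: A1 gives 4 transactions, not 2
E: all counts match (2,1,1)

Answer: E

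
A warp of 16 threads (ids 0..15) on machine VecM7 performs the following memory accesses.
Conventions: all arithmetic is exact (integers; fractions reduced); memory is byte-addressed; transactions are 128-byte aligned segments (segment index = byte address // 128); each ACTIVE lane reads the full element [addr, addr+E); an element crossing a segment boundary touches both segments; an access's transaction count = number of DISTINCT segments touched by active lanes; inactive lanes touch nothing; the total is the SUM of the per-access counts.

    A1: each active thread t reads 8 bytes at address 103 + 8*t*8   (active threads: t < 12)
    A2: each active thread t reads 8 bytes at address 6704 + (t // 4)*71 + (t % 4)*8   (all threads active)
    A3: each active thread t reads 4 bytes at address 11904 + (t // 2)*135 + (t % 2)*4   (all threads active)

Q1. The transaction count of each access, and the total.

A1: 7 transactions
A2: 3 transactions
A3: 8 transactions

Answer: 7,3,8; total 18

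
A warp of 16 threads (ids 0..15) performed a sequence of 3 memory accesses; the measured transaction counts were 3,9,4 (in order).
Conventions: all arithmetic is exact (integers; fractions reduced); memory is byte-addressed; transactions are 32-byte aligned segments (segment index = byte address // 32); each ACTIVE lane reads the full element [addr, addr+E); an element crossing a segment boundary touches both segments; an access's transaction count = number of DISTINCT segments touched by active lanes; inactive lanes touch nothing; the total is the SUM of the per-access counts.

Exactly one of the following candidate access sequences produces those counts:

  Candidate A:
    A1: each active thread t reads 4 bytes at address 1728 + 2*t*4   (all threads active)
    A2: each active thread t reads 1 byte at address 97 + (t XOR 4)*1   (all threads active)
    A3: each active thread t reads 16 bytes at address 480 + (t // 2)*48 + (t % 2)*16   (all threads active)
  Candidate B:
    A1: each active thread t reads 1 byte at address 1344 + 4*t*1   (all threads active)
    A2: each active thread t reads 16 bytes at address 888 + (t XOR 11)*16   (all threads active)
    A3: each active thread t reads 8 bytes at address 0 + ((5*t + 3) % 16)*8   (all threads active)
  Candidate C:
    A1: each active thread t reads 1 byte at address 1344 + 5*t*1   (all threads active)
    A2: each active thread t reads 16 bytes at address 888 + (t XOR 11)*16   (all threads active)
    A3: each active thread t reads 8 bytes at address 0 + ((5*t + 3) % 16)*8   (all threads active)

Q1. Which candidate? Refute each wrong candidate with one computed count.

A: A1 gives 4 transactions, not 3
B: A1 gives 2 transactions, not 3
C: all counts match (3,9,4)

Answer: C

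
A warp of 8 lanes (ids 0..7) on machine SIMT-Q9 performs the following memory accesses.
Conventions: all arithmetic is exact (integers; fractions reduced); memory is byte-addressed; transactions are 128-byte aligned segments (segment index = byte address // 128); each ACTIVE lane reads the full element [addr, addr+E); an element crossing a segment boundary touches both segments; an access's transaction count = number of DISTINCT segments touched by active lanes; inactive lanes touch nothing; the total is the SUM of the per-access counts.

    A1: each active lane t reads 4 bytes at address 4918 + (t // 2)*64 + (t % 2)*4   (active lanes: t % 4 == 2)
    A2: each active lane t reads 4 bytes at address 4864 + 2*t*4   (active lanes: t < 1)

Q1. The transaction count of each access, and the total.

A1: 2 transactions
A2: 1 transaction

Answer: 2,1; total 3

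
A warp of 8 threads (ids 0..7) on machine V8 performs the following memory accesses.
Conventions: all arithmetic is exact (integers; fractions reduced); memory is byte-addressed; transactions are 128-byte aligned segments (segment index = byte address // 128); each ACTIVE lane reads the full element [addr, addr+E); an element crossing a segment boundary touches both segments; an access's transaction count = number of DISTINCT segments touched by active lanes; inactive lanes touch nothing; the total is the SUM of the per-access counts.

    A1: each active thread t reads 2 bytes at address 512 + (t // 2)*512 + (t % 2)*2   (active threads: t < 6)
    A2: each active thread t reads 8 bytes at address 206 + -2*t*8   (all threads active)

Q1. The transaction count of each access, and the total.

A1: 3 transactions
A2: 2 transactions

Answer: 3,2; total 5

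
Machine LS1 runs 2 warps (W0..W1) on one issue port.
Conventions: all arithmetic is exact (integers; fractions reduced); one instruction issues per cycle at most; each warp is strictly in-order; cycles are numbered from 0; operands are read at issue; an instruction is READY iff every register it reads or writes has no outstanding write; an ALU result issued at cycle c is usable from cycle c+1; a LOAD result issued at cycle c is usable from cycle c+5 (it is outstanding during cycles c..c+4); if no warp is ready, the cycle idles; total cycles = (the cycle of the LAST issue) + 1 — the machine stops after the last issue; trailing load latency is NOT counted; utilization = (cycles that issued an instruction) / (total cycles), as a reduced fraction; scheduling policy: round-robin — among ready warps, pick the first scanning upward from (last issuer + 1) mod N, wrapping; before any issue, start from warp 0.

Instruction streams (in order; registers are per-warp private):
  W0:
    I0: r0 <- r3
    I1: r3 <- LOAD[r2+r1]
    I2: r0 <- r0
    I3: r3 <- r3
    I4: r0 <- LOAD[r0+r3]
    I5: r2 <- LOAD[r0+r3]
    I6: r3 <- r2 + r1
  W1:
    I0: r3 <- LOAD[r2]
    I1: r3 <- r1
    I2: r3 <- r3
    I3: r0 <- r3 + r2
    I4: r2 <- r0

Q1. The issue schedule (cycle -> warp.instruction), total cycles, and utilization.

cycle 0: W0.I0
cycle 1: W1.I0
cycle 2: W0.I1
cycle 3: W0.I2
cycle 4: idle
cycle 5: idle
cycle 6: W1.I1
cycle 7: W0.I3
cycle 8: W1.I2
cycle 9: W0.I4
cycle 10: W1.I3
cycle 11: W1.I4
cycle 12: idle
cycle 13: idle
cycle 14: W0.I5
cycle 15: idle
cycle 16: idle
cycle 17: idle
cycle 18: idle
cycle 19: W0.I6

Answer: 20 cycles, utilization 3/5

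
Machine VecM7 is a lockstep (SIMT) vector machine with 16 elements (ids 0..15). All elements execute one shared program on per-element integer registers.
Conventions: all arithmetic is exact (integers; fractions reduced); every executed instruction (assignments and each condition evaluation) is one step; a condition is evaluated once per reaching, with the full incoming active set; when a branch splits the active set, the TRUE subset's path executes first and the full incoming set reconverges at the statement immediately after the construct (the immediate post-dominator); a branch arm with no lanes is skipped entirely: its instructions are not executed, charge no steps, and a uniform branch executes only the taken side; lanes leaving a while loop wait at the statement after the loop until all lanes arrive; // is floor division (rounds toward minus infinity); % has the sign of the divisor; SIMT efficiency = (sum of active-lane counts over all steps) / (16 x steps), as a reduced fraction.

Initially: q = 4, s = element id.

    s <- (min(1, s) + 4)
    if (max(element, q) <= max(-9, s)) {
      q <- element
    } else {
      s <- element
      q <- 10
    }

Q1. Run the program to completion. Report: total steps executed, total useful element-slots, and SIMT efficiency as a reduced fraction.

Answer: 5 steps, 58 useful, 29/40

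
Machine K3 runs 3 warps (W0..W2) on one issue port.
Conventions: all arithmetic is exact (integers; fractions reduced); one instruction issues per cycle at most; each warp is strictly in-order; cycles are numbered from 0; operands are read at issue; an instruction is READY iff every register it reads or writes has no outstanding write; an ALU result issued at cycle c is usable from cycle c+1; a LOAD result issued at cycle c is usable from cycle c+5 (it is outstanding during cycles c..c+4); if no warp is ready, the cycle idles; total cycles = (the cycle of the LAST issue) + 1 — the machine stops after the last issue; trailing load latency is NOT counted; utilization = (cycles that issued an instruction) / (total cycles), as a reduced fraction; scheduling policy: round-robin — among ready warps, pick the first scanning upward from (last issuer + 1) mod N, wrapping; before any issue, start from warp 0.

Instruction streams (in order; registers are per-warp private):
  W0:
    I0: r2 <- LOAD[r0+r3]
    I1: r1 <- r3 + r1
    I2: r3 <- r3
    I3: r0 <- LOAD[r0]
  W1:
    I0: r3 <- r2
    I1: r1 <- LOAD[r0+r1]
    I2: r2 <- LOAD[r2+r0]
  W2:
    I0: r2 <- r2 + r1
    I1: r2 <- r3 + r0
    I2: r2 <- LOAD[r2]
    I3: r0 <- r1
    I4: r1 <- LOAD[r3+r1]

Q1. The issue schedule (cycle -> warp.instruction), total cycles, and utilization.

cycle 0: W0.I0
cycle 1: W1.I0
cycle 2: W2.I0
cycle 3: W0.I1
cycle 4: W1.I1
cycle 5: W2.I1
cycle 6: W0.I2
cycle 7: W1.I2
cycle 8: W2.I2
cycle 9: W0.I3
cycle 10: W2.I3
cycle 11: W2.I4

Answer: 12 cycles, utilization 1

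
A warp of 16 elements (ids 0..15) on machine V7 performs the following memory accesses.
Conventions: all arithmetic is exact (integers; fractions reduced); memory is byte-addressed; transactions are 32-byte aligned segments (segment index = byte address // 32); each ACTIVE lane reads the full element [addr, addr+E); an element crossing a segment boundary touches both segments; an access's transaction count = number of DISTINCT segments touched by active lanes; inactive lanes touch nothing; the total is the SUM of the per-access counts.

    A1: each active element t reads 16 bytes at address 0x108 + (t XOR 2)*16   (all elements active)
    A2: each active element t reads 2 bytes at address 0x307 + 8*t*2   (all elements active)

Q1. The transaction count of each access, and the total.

A1: 9 transactions
A2: 8 transactions

Answer: 9,8; total 17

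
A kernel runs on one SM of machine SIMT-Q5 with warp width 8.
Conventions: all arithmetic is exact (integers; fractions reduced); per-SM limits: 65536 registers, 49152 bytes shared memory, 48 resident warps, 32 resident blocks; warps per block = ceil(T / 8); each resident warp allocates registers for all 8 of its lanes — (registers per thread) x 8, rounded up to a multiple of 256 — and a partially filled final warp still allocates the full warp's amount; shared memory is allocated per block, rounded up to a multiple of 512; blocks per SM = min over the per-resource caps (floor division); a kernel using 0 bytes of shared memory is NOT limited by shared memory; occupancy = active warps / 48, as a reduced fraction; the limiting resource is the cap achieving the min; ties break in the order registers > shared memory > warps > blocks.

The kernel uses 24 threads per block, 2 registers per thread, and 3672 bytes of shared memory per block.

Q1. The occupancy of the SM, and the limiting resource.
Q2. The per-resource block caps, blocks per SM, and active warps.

Answer: occupancy 3/4, limited by shared memory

registers: 85 blocks
shared memory: 12 blocks
warps: 16 blocks
blocks: 32 blocks

Answer: 12 blocks, 36 active warps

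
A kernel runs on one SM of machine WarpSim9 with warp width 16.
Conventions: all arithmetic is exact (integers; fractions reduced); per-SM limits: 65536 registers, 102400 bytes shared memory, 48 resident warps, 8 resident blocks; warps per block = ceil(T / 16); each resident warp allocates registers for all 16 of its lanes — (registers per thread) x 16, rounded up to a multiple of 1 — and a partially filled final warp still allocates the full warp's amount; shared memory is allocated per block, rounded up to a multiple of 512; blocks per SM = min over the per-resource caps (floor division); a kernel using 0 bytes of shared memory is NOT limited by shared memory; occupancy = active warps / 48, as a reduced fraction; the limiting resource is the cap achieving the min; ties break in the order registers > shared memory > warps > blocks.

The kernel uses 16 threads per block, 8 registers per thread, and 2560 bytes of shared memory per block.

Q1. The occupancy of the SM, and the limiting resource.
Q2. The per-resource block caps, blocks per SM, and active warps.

Answer: occupancy 1/6, limited by blocks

registers: 512 blocks
shared memory: 40 blocks
warps: 48 blocks
blocks: 8 blocks

Answer: 8 blocks, 8 active warps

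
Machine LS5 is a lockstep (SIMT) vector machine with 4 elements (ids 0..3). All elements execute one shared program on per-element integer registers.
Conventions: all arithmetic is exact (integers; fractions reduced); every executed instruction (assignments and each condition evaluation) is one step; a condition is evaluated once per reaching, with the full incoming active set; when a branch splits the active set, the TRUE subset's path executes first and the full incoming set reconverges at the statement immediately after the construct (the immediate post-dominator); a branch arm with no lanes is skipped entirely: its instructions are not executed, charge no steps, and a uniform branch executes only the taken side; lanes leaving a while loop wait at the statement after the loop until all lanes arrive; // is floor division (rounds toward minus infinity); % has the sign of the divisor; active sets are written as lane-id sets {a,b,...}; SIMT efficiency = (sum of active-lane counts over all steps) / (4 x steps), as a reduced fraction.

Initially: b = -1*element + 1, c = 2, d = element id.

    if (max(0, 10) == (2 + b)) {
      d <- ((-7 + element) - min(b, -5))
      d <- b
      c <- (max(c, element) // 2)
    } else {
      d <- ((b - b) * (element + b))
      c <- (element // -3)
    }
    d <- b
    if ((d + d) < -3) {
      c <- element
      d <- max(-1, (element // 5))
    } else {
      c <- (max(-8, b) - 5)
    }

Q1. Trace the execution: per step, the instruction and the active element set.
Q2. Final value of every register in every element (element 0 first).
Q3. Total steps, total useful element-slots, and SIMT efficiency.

step 0: eval (max(0, 10) == (2 + b)) {0,1,2,3}
step 1: d <- ((b - b) * (element + b)) {0,1,2,3}
step 2: c <- (element // -3)         {0,1,2,3}
step 3: d <- b                       {0,1,2,3}
step 4: eval ((d + d) < -3)          {0,1,2,3}
step 5: c <- element                 {3}
step 6: d <- max(-1, (element // 5)) {3}
step 7: c <- (max(-8, b) - 5)        {0,1,2}

Answer: 8 steps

b: 1,0,-1,-2
c: -4,-5,-6,3
d: 1,0,-1,0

steps = 8; useful = 25; efficiency = 25/32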